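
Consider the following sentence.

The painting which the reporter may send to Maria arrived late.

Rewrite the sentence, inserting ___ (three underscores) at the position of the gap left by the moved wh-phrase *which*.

The painting which the reporter may send ___ to Maria arrived late.

'which' functions as the direct object of 'send'. The gap is right after 'send'.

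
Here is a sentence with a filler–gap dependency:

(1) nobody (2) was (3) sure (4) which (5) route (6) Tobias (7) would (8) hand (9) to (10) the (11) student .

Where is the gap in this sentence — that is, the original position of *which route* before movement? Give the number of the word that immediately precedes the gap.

8

In situ: Tobias would hand which route to the student.
'which route' functions as the direct object of 'hand'. It moves to the left edge, and the trace sits right after 'hand':
Nobody was sure which route Tobias would hand ___ to the student.
'hand' is word 8.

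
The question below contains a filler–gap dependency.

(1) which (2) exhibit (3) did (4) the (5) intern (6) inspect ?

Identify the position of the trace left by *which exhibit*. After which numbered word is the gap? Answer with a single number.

6

Before movement: The intern did inspect which exhibit.
'which exhibit' functions as the direct object of 'inspect'. It moves to the left edge, and the trace sits right after 'inspect':
Which exhibit did the intern inspect ___?
'inspect' is word 6.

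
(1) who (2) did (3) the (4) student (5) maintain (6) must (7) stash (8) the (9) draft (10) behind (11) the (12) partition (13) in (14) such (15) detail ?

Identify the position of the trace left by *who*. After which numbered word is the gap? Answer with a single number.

5

Pre-movement form: The student did maintain who must stash the draft behind the partition in such detail.
'who' functions as the subject of the clause embedded under 'maintain'. It moves to the left edge, and the trace sits right after 'maintain':
Who did the student maintain ___ must stash the draft behind the partition in such detail?
'maintain' is word 5.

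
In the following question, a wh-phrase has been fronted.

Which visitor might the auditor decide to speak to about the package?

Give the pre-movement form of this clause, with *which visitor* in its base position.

The filler 'which visitor' is interpreted as the object of the preposition 'to'. Wh-movement fronts it, leaving a gap right after 'to':
Which visitor might the auditor decide to speak to ___ about the package?

The auditor might decide to speak to which visitor about the package.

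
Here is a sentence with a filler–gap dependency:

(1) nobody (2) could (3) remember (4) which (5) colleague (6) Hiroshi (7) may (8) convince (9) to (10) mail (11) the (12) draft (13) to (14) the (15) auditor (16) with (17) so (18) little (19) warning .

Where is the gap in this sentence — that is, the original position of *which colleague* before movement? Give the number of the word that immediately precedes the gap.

8

Underlying clause: Hiroshi may convince which colleague to mail the draft to the auditor with so little warning.
The filler 'which colleague' is interpreted as the direct object of 'convince'. Fronting leaves a gap immediately after 'convince':
Nobody could remember which colleague Hiroshi may convince ___ to mail the draft to the auditor with so little warning.
'convince' is word 8.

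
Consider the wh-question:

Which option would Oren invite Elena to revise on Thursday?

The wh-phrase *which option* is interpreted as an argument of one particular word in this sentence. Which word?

revise

In situ: Oren would invite Elena to revise which option on Thursday.
The filler 'which option' is interpreted as the direct object of 'revise'. Wh-movement fronts it, leaving a gap right after 'revise':
Which option would Oren invite Elena to revise ___ on Thursday?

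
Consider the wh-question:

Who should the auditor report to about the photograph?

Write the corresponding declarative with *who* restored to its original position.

'who' functions as the object of the preposition 'to'. Fronting leaves a gap immediately after 'to':
Who should the auditor report to ___ about the photograph?

The auditor should report to who about the photograph.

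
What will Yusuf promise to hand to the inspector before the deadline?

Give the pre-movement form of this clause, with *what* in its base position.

The filler 'what' is interpreted as the direct object of 'hand'. Wh-movement fronts it, leaving a gap right after 'hand':
What will Yusuf promise to hand ___ to the inspector before the deadline?

Yusuf will promise to hand what to the inspector before the deadline.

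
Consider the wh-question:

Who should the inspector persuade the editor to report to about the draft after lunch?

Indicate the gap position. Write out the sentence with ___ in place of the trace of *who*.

Before movement: The inspector should persuade the editor to report to who about the draft after lunch.
The filler 'who' is interpreted as the object of the preposition 'to'. The gap is right after 'to'.

Who should the inspector persuade the editor to report to ___ about the draft after lunch?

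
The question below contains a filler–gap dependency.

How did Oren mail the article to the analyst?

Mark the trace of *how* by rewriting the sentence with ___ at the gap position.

How did Oren mail the article to the analyst ___?

Pre-movement form: Oren did mail the article to the analyst how.
'how' is the manner adjunct. The gap is right after 'analyst'.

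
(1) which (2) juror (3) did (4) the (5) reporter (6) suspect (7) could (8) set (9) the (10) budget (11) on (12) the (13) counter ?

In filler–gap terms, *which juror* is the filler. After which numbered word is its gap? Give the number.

Underlying clause: The reporter did suspect which juror could set the budget on the counter.
The filler 'which juror' is interpreted as the subject of the clause embedded under 'suspect'. Fronting leaves a gap immediately after 'suspect':
Which juror did the reporter suspect ___ could set the budget on the counter?
'suspect' is word 6.

6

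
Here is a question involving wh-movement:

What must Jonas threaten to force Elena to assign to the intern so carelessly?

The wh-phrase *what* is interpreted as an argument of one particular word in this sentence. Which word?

assign

Pre-movement form: Jonas must threaten to force Elena to assign what to the intern so carelessly.
'what' functions as the direct object of 'assign'. It moves to the left edge, and the trace sits right after 'assign':
What must Jonas threaten to force Elena to assign ___ to the intern so carelessly?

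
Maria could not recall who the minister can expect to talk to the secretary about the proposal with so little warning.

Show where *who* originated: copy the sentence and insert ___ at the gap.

Maria could not recall who the minister can expect ___ to talk to the secretary about the proposal with so little warning.

Pre-movement form: The minister can expect who to talk to the secretary about the proposal with so little warning.
'who' is the direct object of 'expect'. The gap is right after 'expect'.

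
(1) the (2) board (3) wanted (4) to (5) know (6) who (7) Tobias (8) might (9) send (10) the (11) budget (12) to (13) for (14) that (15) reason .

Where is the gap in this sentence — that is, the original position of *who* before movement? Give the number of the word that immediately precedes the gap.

In situ: Tobias might send the budget to who for that reason.
The filler 'who' is interpreted as the object of the preposition 'to' (recipient of 'send'). Wh-movement fronts it, leaving a gap right after 'to':
The board wanted to know who Tobias might send the budget to ___ for that reason.
'to' is word 12.

12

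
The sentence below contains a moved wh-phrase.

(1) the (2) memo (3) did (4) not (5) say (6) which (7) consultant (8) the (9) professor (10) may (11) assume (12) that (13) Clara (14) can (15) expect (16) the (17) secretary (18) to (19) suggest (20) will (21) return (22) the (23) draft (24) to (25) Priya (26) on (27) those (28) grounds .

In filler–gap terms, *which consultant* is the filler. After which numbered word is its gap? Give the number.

19

Before movement: The professor may assume that Clara can expect the secretary to suggest which consultant will return the draft to Priya on those grounds.
The filler 'which consultant' is interpreted as the subject of the clause embedded under 'suggest'. Wh-movement fronts it, leaving a gap right after 'suggest':
The memo did not say which consultant the professor may assume that Clara can expect the secretary to suggest ___ will return the draft to Priya on those grounds.
'suggest' is word 19.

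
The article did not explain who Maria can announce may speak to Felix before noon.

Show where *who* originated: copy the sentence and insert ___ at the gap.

The article did not explain who Maria can announce ___ may speak to Felix before noon.

In situ: Maria can announce who may speak to Felix before noon.
The filler 'who' is interpreted as the subject of the clause embedded under 'announce'. The gap is right after 'announce'.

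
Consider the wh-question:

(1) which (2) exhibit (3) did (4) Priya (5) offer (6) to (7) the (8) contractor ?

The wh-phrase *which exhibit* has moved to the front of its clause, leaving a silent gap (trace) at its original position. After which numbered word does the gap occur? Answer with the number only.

Underlying clause: Priya did offer which exhibit to the contractor.
The filler 'which exhibit' is interpreted as the direct object of 'offer'. Wh-movement fronts it, leaving a gap right after 'offer':
Which exhibit did Priya offer ___ to the contractor?
'offer' is word 5.

5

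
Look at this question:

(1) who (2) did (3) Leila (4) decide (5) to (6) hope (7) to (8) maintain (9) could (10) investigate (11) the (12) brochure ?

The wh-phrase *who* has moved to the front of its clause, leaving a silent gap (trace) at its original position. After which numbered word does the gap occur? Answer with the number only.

Underlying clause: Leila did decide to hope to maintain who could investigate the brochure.
'who' functions as the subject of the clause embedded under 'maintain'. Wh-movement fronts it, leaving a gap right after 'maintain':
Who did Leila decide to hope to maintain ___ could investigate the brochure?
'maintain' is word 8.

8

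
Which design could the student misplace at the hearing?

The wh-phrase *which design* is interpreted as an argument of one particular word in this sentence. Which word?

misplace

Before movement: The student could misplace which design at the hearing.
'which design' functions as the direct object of 'misplace'. It moves to the left edge, and the trace sits right after 'misplace':
Which design could the student misplace ___ at the hearing?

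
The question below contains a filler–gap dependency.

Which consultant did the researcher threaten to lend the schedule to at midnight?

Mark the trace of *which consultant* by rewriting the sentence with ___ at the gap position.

Pre-movement form: The researcher did threaten to lend the schedule to which consultant at midnight.
The filler 'which consultant' is interpreted as the object of the preposition 'to' (recipient of 'lend'). The gap is right after 'to'.

Which consultant did the researcher threaten to lend the schedule to ___ at midnight?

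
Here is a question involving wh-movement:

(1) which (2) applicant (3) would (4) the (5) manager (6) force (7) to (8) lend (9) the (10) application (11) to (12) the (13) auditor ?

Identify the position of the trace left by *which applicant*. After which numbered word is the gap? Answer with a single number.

Pre-movement form: The manager would force which applicant to lend the application to the auditor.
The filler 'which applicant' is interpreted as the direct object of 'force'. Wh-movement fronts it, leaving a gap right after 'force':
Which applicant would the manager force ___ to lend the application to the auditor?
'force' is word 6.

6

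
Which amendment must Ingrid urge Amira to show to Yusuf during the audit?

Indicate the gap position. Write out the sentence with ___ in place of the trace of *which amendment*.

Which amendment must Ingrid urge Amira to show ___ to Yusuf during the audit?

Before movement: Ingrid must urge Amira to show which amendment to Yusuf during the audit.
The filler 'which amendment' is interpreted as the direct object of 'show'. The gap is right after 'show'.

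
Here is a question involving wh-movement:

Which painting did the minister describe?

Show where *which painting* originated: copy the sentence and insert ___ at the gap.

Which painting did the minister describe ___?

Before movement: The minister did describe which painting.
'which painting' is the direct object of 'describe'. The gap is right after 'describe'.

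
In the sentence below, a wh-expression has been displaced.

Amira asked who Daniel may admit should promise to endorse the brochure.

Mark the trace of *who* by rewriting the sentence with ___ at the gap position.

Amira asked who Daniel may admit ___ should promise to endorse the brochure.

Pre-movement form: Daniel may admit who should promise to endorse the brochure.
'who' is the subject of the clause embedded under 'admit'. The gap is right after 'admit'.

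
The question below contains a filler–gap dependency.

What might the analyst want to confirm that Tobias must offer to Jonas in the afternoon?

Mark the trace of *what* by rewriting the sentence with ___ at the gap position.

Underlying clause: The analyst might want to confirm that Tobias must offer what to Jonas in the afternoon.
'what' is the direct object of 'offer'. The gap is right after 'offer'.

What might the analyst want to confirm that Tobias must offer ___ to Jonas in the afternoon?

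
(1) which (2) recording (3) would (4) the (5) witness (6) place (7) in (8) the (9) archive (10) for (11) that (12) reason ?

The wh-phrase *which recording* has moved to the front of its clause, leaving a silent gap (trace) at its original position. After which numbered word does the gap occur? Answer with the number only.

6

Before movement: The witness would place which recording in the archive for that reason.
'which recording' functions as the direct object of 'place'. Fronting leaves a gap immediately after 'place':
Which recording would the witness place ___ in the archive for that reason?
'place' is word 6.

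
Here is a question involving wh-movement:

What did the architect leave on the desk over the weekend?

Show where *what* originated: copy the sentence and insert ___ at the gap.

What did the architect leave ___ on the desk over the weekend?

Pre-movement form: The architect did leave what on the desk over the weekend.
'what' functions as the direct object of 'leave'. The gap is right after 'leave'.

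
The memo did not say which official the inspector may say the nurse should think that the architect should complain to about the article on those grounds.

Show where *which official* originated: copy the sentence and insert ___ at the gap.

Before movement: The inspector may say the nurse should think that the architect should complain to which official about the article on those grounds.
'which official' functions as the object of the preposition 'to'. The gap is right after 'to'.

The memo did not say which official the inspector may say the nurse should think that the architect should complain to ___ about the article on those grounds.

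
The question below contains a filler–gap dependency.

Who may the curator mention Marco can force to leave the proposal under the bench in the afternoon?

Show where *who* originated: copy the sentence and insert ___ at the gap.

In situ: The curator may mention Marco can force who to leave the proposal under the bench in the afternoon.
'who' is the direct object of 'force'. The gap is right after 'force'.

Who may the curator mention Marco can force ___ to leave the proposal under the bench in the afternoon?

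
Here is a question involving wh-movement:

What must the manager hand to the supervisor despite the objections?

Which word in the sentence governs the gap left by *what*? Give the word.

Before movement: The manager must hand what to the supervisor despite the objections.
The filler 'what' is interpreted as the direct object of 'hand'. It moves to the left edge, and the trace sits right after 'hand':
What must the manager hand ___ to the supervisor despite the objections?

hand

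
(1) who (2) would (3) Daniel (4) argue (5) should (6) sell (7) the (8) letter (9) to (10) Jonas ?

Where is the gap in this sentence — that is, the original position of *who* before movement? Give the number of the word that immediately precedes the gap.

In situ: Daniel would argue who should sell the letter to Jonas.
The filler 'who' is interpreted as the subject of the clause embedded under 'argue'. Wh-movement fronts it, leaving a gap right after 'argue':
Who would Daniel argue ___ should sell the letter to Jonas?
'argue' is word 4.

4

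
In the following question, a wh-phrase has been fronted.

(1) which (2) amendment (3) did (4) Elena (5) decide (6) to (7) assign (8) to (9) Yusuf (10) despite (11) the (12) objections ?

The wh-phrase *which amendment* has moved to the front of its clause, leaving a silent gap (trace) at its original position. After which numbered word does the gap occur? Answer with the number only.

Pre-movement form: Elena did decide to assign which amendment to Yusuf despite the objections.
The filler 'which amendment' is interpreted as the direct object of 'assign'. Wh-movement fronts it, leaving a gap right after 'assign':
Which amendment did Elena decide to assign ___ to Yusuf despite the objections?
'assign' is word 7.

7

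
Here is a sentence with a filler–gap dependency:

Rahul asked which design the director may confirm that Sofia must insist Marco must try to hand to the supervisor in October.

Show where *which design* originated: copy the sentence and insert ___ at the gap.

In situ: The director may confirm that Sofia must insist Marco must try to hand which design to the supervisor in October.
The filler 'which design' is interpreted as the direct object of 'hand'. The gap is right after 'hand'.

Rahul asked which design the director may confirm that Sofia must insist Marco must try to hand ___ to the supervisor in October.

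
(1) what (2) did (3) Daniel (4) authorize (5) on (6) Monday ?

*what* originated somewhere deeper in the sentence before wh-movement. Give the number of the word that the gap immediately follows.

4

Before movement: Daniel did authorize what on Monday.
'what' is the direct object of 'authorize'. Wh-movement fronts it, leaving a gap right after 'authorize':
What did Daniel authorize ___ on Monday?
'authorize' is word 4.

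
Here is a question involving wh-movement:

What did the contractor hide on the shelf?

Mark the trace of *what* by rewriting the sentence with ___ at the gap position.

What did the contractor hide ___ on the shelf?

Before movement: The contractor did hide what on the shelf.
'what' functions as the direct object of 'hide'. The gap is right after 'hide'.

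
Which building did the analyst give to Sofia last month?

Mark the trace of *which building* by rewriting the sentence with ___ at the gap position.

Underlying clause: The analyst did give which building to Sofia last month.
The filler 'which building' is interpreted as the direct object of 'give'. The gap is right after 'give'.

Which building did the analyst give ___ to Sofia last month?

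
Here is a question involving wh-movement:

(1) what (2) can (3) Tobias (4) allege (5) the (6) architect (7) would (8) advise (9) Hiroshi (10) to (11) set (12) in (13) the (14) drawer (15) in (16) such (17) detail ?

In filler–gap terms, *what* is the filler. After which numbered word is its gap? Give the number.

11

In situ: Tobias can allege the architect would advise Hiroshi to set what in the drawer in such detail.
'what' is the direct object of 'set'. Wh-movement fronts it, leaving a gap right after 'set':
What can Tobias allege the architect would advise Hiroshi to set ___ in the drawer in such detail?
'set' is word 11.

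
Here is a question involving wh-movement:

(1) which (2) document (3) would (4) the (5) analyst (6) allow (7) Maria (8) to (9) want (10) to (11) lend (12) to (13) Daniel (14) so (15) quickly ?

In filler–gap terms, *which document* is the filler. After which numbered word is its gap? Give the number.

Pre-movement form: The analyst would allow Maria to want to lend which document to Daniel so quickly.
'which document' is the direct object of 'lend'. It moves to the left edge, and the trace sits right after 'lend':
Which document would the analyst allow Maria to want to lend ___ to Daniel so quickly?
'lend' is word 11.

11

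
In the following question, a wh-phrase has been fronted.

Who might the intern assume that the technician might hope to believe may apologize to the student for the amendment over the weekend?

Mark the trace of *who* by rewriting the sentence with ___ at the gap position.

In situ: The intern might assume that the technician might hope to believe who may apologize to the student for the amendment over the weekend.
'who' is the subject of the clause embedded under 'believe'. The gap is right after 'believe'.

Who might the intern assume that the technician might hope to believe ___ may apologize to the student for the amendment over the weekend?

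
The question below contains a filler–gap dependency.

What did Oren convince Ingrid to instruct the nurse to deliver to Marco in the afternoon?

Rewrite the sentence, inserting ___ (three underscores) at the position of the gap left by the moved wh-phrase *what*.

What did Oren convince Ingrid to instruct the nurse to deliver ___ to Marco in the afternoon?

Before movement: Oren did convince Ingrid to instruct the nurse to deliver what to Marco in the afternoon.
The filler 'what' is interpreted as the direct object of 'deliver'. The gap is right after 'deliver'.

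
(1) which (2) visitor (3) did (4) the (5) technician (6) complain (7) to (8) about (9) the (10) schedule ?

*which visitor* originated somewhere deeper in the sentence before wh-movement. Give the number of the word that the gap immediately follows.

In situ: The technician did complain to which visitor about the schedule.
'which visitor' functions as the object of the preposition 'to'. Fronting leaves a gap immediately after 'to':
Which visitor did the technician complain to ___ about the schedule?
'to' is word 7.

7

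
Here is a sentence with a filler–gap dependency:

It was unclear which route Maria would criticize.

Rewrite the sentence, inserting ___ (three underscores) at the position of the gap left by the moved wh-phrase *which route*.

Pre-movement form: Maria would criticize which route.
The filler 'which route' is interpreted as the direct object of 'criticize'. The gap is right after 'criticize'.

It was unclear which route Maria would criticize ___.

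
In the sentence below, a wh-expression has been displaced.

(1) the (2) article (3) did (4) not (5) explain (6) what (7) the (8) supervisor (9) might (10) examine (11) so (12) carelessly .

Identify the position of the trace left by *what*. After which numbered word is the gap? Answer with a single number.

10

In situ: The supervisor might examine what so carelessly.
The filler 'what' is interpreted as the direct object of 'examine'. It moves to the left edge, and the trace sits right after 'examine':
The article did not explain what the supervisor might examine ___ so carelessly.
'examine' is word 10.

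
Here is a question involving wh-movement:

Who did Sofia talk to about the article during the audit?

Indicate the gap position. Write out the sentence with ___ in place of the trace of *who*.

Who did Sofia talk to ___ about the article during the audit?

Underlying clause: Sofia did talk to who about the article during the audit.
'who' functions as the object of the preposition 'to'. The gap is right after 'to'.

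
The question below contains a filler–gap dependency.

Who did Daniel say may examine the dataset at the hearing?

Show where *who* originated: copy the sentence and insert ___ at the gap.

Who did Daniel say ___ may examine the dataset at the hearing?

Underlying clause: Daniel did say who may examine the dataset at the hearing.
'who' functions as the subject of the clause embedded under 'say'. The gap is right after 'say'.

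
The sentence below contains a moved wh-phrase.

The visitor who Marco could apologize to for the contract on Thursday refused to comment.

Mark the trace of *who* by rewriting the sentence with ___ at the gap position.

The filler 'who' is interpreted as the object of the preposition 'to'. The gap is right after 'to'.

The visitor who Marco could apologize to ___ for the contract on Thursday refused to comment.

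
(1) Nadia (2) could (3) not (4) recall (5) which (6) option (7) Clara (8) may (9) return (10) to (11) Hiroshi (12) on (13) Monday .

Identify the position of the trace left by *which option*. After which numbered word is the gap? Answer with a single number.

Before movement: Clara may return which option to Hiroshi on Monday.
'which option' is the direct object of 'return'. Wh-movement fronts it, leaving a gap right after 'return':
Nadia could not recall which option Clara may return ___ to Hiroshi on Monday.
'return' is word 9.

9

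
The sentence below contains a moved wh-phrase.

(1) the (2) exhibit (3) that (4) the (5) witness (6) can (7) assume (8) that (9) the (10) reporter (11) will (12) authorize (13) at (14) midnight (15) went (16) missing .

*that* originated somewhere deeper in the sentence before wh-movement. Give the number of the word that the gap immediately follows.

12

'that' functions as the direct object of 'authorize'. It moves to the left edge, and the trace sits right after 'authorize':
The exhibit that the witness can assume that the reporter will authorize ___ at midnight went missing.
'authorize' is word 12.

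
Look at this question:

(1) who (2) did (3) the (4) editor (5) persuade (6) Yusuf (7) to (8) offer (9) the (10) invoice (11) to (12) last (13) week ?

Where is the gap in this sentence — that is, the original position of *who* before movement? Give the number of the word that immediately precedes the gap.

11

In situ: The editor did persuade Yusuf to offer the invoice to who last week.
'who' is the object of the preposition 'to' (recipient of 'offer'). Wh-movement fronts it, leaving a gap right after 'to':
Who did the editor persuade Yusuf to offer the invoice to ___ last week?
'to' is word 11.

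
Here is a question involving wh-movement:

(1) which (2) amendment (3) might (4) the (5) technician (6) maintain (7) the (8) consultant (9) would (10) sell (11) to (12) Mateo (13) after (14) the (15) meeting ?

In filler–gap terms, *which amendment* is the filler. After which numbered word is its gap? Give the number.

Pre-movement form: The technician might maintain the consultant would sell which amendment to Mateo after the meeting.
'which amendment' is the direct object of 'sell'. Fronting leaves a gap immediately after 'sell':
Which amendment might the technician maintain the consultant would sell ___ to Mateo after the meeting?
'sell' is word 10.

10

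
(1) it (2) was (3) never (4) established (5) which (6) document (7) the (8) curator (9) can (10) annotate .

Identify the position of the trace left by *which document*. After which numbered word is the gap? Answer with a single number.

10

In situ: The curator can annotate which document.
The filler 'which document' is interpreted as the direct object of 'annotate'. Wh-movement fronts it, leaving a gap right after 'annotate':
It was never established which document the curator can annotate ___.
'annotate' is word 10.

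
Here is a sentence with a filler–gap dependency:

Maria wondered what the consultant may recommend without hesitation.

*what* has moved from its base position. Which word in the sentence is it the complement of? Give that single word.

Before movement: The consultant may recommend what without hesitation.
The filler 'what' is interpreted as the direct object of 'recommend'. Wh-movement fronts it, leaving a gap right after 'recommend':
Maria wondered what the consultant may recommend ___ without hesitation.

recommend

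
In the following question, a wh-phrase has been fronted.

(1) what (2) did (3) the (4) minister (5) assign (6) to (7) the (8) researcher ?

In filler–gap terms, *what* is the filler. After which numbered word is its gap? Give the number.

In situ: The minister did assign what to the researcher.
'what' functions as the direct object of 'assign'. It moves to the left edge, and the trace sits right after 'assign':
What did the minister assign ___ to the researcher?
'assign' is word 5.

5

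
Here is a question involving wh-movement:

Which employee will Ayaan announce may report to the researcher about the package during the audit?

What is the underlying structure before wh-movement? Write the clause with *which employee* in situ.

The filler 'which employee' is interpreted as the subject of the clause embedded under 'announce'. It moves to the left edge, and the trace sits right after 'announce':
Which employee will Ayaan announce ___ may report to the researcher about the package during the audit?

Ayaan will announce which employee may report to the researcher about the package during the audit.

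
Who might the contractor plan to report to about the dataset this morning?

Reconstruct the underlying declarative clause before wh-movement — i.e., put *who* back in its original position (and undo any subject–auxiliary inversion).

The contractor might plan to report to who about the dataset this morning.

'who' is the object of the preposition 'to'. Fronting leaves a gap immediately after 'to':
Who might the contractor plan to report to ___ about the dataset this morning?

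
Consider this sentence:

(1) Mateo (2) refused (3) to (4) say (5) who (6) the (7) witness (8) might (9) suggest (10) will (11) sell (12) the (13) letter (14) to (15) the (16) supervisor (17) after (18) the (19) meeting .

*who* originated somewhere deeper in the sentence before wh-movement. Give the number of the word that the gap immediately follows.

In situ: The witness might suggest who will sell the letter to the supervisor after the meeting.
'who' functions as the subject of the clause embedded under 'suggest'. Fronting leaves a gap immediately after 'suggest':
Mateo refused to say who the witness might suggest ___ will sell the letter to the supervisor after the meeting.
'suggest' is word 9.

9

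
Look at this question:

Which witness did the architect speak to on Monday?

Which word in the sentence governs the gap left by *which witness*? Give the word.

Pre-movement form: The architect did speak to which witness on Monday.
'which witness' is the object of the preposition 'to'. Wh-movement fronts it, leaving a gap right after 'to':
Which witness did the architect speak to ___ on Monday?

to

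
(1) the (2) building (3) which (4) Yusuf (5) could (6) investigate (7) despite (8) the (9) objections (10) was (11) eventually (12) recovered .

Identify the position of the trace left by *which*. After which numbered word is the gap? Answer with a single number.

'which' is the direct object of 'investigate'. It moves to the left edge, and the trace sits right after 'investigate':
The building which Yusuf could investigate ___ despite the objections was eventually recovered.
'investigate' is word 6.

6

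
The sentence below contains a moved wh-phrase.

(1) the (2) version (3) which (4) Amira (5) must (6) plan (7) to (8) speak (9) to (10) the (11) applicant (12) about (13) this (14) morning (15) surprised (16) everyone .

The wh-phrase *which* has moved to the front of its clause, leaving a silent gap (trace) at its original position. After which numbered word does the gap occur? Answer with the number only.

'which' is the object of the preposition 'about'. It moves to the left edge, and the trace sits right after 'about':
The version which Amira must plan to speak to the applicant about ___ this morning surprised everyone.
'about' is word 12.

12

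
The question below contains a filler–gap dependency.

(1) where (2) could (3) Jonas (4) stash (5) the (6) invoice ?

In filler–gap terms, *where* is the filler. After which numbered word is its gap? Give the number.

6

In situ: Jonas could stash the invoice where.
The filler 'where' is interpreted as the locative complement of 'stash'. It moves to the left edge, and the trace sits right after 'invoice':
Where could Jonas stash the invoice ___?
'invoice' is word 6.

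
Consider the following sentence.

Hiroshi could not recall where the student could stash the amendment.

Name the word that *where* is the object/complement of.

stash

In situ: The student could stash the amendment where.
'where' functions as the locative complement of 'stash'. It moves to the left edge, and the trace sits right after 'amendment':
Hiroshi could not recall where the student could stash the amendment ___.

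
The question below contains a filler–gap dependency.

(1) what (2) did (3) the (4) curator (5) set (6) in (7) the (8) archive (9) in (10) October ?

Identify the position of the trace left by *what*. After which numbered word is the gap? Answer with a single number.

5

Before movement: The curator did set what in the archive in October.
'what' is the direct object of 'set'. Fronting leaves a gap immediately after 'set':
What did the curator set ___ in the archive in October?
'set' is word 5.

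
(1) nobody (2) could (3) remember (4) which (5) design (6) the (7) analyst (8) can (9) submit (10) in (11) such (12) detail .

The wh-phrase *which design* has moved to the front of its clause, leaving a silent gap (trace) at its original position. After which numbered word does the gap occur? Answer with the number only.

Before movement: The analyst can submit which design in such detail.
'which design' functions as the direct object of 'submit'. It moves to the left edge, and the trace sits right after 'submit':
Nobody could remember which design the analyst can submit ___ in such detail.
'submit' is word 9.

9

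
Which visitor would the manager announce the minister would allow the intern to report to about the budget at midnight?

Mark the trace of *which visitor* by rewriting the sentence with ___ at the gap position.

Which visitor would the manager announce the minister would allow the intern to report to ___ about the budget at midnight?

Before movement: The manager would announce the minister would allow the intern to report to which visitor about the budget at midnight.
The filler 'which visitor' is interpreted as the object of the preposition 'to'. The gap is right after 'to'.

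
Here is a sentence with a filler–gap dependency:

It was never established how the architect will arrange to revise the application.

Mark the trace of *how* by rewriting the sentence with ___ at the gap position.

Underlying clause: The architect will arrange to revise the application how.
'how' is the manner adjunct. The gap is right after 'application'.

It was never established how the architect will arrange to revise the application ___.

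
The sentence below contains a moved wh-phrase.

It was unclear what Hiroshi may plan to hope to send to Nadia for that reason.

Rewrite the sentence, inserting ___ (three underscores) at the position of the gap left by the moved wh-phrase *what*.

It was unclear what Hiroshi may plan to hope to send ___ to Nadia for that reason.

Before movement: Hiroshi may plan to hope to send what to Nadia for that reason.
'what' is the direct object of 'send'. The gap is right after 'send'.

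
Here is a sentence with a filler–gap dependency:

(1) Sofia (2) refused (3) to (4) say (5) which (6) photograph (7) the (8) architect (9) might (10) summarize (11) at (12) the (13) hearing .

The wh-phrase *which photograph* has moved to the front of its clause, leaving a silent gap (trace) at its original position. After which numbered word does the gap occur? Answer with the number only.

10

Underlying clause: The architect might summarize which photograph at the hearing.
The filler 'which photograph' is interpreted as the direct object of 'summarize'. Fronting leaves a gap immediately after 'summarize':
Sofia refused to say which photograph the architect might summarize ___ at the hearing.
'summarize' is word 10.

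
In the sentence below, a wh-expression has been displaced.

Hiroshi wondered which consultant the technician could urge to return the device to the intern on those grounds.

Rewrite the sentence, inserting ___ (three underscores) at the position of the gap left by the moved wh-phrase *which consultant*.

Hiroshi wondered which consultant the technician could urge ___ to return the device to the intern on those grounds.

Pre-movement form: The technician could urge which consultant to return the device to the intern on those grounds.
'which consultant' functions as the direct object of 'urge'. The gap is right after 'urge'.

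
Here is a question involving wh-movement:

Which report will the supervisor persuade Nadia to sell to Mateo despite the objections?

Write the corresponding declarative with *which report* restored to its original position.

The supervisor will persuade Nadia to sell which report to Mateo despite the objections.

'which report' functions as the direct object of 'sell'. Wh-movement fronts it, leaving a gap right after 'sell':
Which report will the supervisor persuade Nadia to sell ___ to Mateo despite the objections?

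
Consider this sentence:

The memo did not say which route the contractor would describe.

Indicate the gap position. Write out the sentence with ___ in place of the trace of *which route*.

In situ: The contractor would describe which route.
'which route' is the direct object of 'describe'. The gap is right after 'describe'.

The memo did not say which route the contractor would describe ___.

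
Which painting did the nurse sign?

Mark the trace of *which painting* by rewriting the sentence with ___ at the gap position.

Which painting did the nurse sign ___?

In situ: The nurse did sign which painting.
The filler 'which painting' is interpreted as the direct object of 'sign'. The gap is right after 'sign'.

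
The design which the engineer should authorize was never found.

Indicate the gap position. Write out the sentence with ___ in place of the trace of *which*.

The design which the engineer should authorize ___ was never found.

'which' functions as the direct object of 'authorize'. The gap is right after 'authorize'.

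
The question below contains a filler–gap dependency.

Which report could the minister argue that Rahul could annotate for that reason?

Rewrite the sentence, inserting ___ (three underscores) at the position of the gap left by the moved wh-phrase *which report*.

Which report could the minister argue that Rahul could annotate ___ for that reason?

Before movement: The minister could argue that Rahul could annotate which report for that reason.
The filler 'which report' is interpreted as the direct object of 'annotate'. The gap is right after 'annotate'.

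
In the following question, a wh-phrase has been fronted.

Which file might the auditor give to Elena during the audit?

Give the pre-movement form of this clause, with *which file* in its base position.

The auditor might give which file to Elena during the audit.

'which file' is the direct object of 'give'. Fronting leaves a gap immediately after 'give':
Which file might the auditor give ___ to Elena during the audit?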